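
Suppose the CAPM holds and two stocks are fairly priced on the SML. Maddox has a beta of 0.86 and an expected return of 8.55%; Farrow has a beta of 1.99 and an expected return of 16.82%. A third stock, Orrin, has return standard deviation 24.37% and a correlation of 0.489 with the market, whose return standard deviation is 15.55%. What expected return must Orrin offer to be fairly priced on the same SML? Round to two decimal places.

7.86%

MRP = (16.82% − 8.55%) / (1.99 − 0.86) = 7.3186%
R_f = 8.55% − 0.86 × 7.3186% = 2.2560%
β_Orrin = ρ·σ_i/σ_m = 0.489 × 24.37 / 15.55 = 0.7664
E(R_Orrin) = R_f + β × MRP = 2.2560% + 0.7664 × 7.3186% = 7.86%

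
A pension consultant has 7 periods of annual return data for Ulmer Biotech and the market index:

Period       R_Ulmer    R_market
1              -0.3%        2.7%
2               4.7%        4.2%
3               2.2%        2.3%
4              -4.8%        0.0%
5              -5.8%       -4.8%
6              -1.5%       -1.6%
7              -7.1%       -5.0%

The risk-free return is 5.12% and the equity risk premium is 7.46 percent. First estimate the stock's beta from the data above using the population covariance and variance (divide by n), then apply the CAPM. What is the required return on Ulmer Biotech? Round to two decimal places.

13.11%

Mean R_i = (-0.3 + 4.7 + 2.2 − 4.8 − 5.8 − 1.5 − 7.1) / 7 = -1.8000%
Mean R_m = (2.7 + 4.2 + 2.3 + 0.0 − 4.8 − 1.6 − 5.0) / 7 = -0.3143%
Σ(R_i − R̄_i)(R_m − R̄_m) = 85.7700  ⇒  Cov = 85.7700 / 7 = 12.2529
Σ(R_m − R̄_m)² = 80.1286  ⇒  Var(R_m) = 80.1286 / 7 = 11.4469
β = Cov / Var(R_m) = 12.2529 / 11.4469 = 1.0704
E(R) = R_f + β × MRP = 5.12% + 1.0704 × 7.46% = 13.11%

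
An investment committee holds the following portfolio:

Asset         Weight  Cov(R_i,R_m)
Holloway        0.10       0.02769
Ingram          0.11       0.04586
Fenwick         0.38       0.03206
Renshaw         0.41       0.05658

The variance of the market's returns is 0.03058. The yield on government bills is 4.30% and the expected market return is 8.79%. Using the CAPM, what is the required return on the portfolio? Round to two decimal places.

10.64%

β_Holloway = 0.02769 / 0.03058 = 0.9055
β_Ingram = 0.04586 / 0.03058 = 1.4997
β_Fenwick = 0.03206 / 0.03058 = 1.0484
β_Renshaw = 0.05658 / 0.03058 = 1.8502
β_P = Σ w_i β_i = 0.10×0.9055 + 0.11×1.4997 + 0.38×1.0484 + 0.41×1.8502 = 1.4125
MRP = 8.79% − 4.30% = 4.49%
E(R_P) = R_f + β_P × MRP = 4.30% + 1.4125 × 4.49% = 10.64%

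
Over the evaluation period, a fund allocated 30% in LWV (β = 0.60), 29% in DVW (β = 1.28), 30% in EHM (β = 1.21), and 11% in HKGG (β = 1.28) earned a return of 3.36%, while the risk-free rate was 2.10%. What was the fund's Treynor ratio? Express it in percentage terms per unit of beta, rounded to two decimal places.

β_P = 0.30×0.60 + 0.29×1.28 + 0.30×1.21 + 0.11×1.28 = 1.0550
Treynor = (R_P − R_f) / β_P = (3.36% − 2.10%) / 1.0550 = 1.26% / 1.0550 = 1.19%

1.19%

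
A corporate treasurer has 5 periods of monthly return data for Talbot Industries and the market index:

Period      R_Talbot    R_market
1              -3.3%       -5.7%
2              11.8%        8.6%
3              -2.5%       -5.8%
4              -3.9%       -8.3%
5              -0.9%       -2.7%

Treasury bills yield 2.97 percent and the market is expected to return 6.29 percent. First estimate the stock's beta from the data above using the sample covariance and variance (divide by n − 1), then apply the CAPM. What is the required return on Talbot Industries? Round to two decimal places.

6.20%

Mean R_i = (-3.3 + 11.8 − 2.5 − 3.9 − 0.9) / 5 = 0.2400%
Mean R_m = (-5.7 + 8.6 − 5.8 − 8.3 − 2.7) / 5 = -2.7800%
Σ(R_i − R̄_i)(R_m − R̄_m) = 172.9260  ⇒  Cov = 172.9260 / 4 = 43.2315
Σ(R_m − R̄_m)² = 177.6280  ⇒  Var(R_m) = 177.6280 / 4 = 44.4070
β = Cov / Var(R_m) = 43.2315 / 44.4070 = 0.9735
MRP = 6.29% − 2.97% = 3.32%
E(R) = R_f + β × MRP = 2.97% + 0.9735 × 3.32% = 6.20%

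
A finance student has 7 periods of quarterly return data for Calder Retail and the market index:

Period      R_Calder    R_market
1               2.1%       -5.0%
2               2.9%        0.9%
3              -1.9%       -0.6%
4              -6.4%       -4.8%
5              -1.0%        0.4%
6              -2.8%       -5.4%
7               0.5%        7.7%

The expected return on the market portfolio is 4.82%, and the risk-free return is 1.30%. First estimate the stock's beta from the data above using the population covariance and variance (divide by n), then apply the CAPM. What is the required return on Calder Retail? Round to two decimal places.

Mean R_i = (2.1 + 2.9 − 1.9 − 6.4 − 1.0 − 2.8 + 0.5) / 7 = -0.9429%
Mean R_m = (-5.0 + 0.9 − 0.6 − 4.8 + 0.4 − 5.4 + 7.7) / 7 = -0.9714%
Σ(R_i − R̄_i)(R_m − R̄_m) = 36.1286  ⇒  Cov = 36.1286 / 7 = 5.1612
Σ(R_m − R̄_m)² = 131.2143  ⇒  Var(R_m) = 131.2143 / 7 = 18.7449
β = Cov / Var(R_m) = 5.1612 / 18.7449 = 0.2753
MRP = 4.82% − 1.30% = 3.52%
E(R) = R_f + β × MRP = 1.30% + 0.2753 × 3.52% = 2.27%

2.27%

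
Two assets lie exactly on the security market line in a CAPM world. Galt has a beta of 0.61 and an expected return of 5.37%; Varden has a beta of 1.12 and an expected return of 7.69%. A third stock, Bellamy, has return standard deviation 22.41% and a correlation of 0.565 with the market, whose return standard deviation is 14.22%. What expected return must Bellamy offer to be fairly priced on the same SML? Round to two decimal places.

6.65%

MRP = (7.69% − 5.37%) / (1.12 − 0.61) = 4.5490%
R_f = 5.37% − 0.61 × 4.5490% = 2.5951%
β_Bellamy = ρ·σ_i/σ_m = 0.565 × 22.41 / 14.22 = 0.8904
E(R_Bellamy) = R_f + β × MRP = 2.5951% + 0.8904 × 4.5490% = 6.65%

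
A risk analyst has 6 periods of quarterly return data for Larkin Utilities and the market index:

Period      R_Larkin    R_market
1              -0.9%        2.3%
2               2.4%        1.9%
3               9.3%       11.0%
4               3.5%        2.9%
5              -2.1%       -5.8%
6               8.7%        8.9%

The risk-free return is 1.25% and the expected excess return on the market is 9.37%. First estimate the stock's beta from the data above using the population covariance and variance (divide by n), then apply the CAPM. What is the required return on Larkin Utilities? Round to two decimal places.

8.20%

Mean R_i = (-0.9 + 2.4 + 9.3 + 3.5 − 2.1 + 8.7) / 6 = 3.4833%
Mean R_m = (2.3 + 1.9 + 11.0 + 2.9 − 5.8 + 8.9) / 6 = 3.5333%
Σ(R_i − R̄_i)(R_m − R̄_m) = 130.7033  ⇒  Cov = 130.7033 / 6 = 21.7839
Σ(R_m − R̄_m)² = 176.2533  ⇒  Var(R_m) = 176.2533 / 6 = 29.3756
β = Cov / Var(R_m) = 21.7839 / 29.3756 = 0.7416
E(R) = R_f + β × MRP = 1.25% + 0.7416 × 9.37% = 8.20%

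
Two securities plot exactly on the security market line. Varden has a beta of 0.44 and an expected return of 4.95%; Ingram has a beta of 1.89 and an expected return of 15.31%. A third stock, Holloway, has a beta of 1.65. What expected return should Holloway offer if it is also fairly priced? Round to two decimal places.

MRP (SML slope) = (15.31% − 4.95%) / (1.89 − 0.44) = 10.36% / 1.45 = 7.1448%
R_f (intercept) = 4.95% − 0.44 × 7.1448% = 1.8063%
E(R_Holloway) = R_f + β × MRP = 1.8063% + 1.65 × 7.1448% = 13.60%

13.60%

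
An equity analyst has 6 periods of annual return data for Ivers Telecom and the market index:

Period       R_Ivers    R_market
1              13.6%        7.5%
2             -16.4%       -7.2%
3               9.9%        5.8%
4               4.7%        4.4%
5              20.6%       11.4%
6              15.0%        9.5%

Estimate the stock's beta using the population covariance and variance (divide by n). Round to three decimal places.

1.970

Mean R_i = (13.6 − 16.4 + 9.9 + 4.7 + 20.6 + 15.0) / 6 = 7.9000%
Mean R_m = (7.5 − 7.2 + 5.8 + 4.4 + 11.4 + 9.5) / 6 = 5.2333%
Σ(R_i − R̄_i)(R_m − R̄_m) = 427.4600  ⇒  Cov = 427.4600 / 6 = 71.2433
Σ(R_m − R̄_m)² = 216.9733  ⇒  Var(R_m) = 216.9733 / 6 = 36.1622
β = Cov / Var(R_m) = 71.2433 / 36.1622 = 1.9701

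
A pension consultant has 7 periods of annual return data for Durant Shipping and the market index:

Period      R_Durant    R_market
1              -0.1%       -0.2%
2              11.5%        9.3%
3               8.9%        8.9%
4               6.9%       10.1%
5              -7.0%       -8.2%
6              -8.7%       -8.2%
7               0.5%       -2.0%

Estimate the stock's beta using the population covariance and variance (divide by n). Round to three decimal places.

Mean R_i = (-0.1 + 11.5 + 8.9 + 6.9 − 7.0 − 8.7 + 0.5) / 7 = 1.7143%
Mean R_m = (-0.2 + 9.3 + 8.9 + 10.1 − 8.2 − 8.2 − 2.0) / 7 = 1.3857%
Σ(R_i − R̄_i)(R_m − R̄_m) = 366.9814  ⇒  Cov = 366.9814 / 7 = 52.4259
Σ(R_m − R̄_m)² = 392.7886  ⇒  Var(R_m) = 392.7886 / 7 = 56.1127
β = Cov / Var(R_m) = 52.4259 / 56.1127 = 0.9343

0.934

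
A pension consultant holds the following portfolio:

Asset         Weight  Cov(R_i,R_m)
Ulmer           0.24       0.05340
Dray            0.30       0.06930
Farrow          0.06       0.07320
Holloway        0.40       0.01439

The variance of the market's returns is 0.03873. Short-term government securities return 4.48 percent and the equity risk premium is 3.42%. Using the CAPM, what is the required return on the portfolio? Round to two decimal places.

8.34%

β_Ulmer = 0.05340 / 0.03873 = 1.3788
β_Dray = 0.06930 / 0.03873 = 1.7893
β_Farrow = 0.07320 / 0.03873 = 1.8900
β_Holloway = 0.01439 / 0.03873 = 0.3715
β_P = Σ w_i β_i = 0.24×1.3788 + 0.30×1.7893 + 0.06×1.8900 + 0.40×0.3715 = 1.1297
E(R_P) = R_f + β_P × MRP = 4.48% + 1.1297 × 3.42% = 8.34%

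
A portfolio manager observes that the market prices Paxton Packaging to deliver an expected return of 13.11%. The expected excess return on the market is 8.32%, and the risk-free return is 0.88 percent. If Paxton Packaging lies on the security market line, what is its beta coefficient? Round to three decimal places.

1.470

β = (E(R) − R_f) / MRP = (13.11% − 0.88%) / 8.32% = 12.23% / 8.32% = 1.470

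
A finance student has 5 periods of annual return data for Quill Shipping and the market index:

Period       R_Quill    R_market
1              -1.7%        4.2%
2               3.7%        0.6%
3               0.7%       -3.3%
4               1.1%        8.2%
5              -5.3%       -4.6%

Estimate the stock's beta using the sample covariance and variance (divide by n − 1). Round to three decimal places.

Mean R_i = (-1.7 + 3.7 + 0.7 + 1.1 − 5.3) / 5 = -0.3000%
Mean R_m = (4.2 + 0.6 − 3.3 + 8.2 − 4.6) / 5 = 1.0200%
Σ(R_i − R̄_i)(R_m − R̄_m) = 27.7000  ⇒  Cov = 27.7000 / 4 = 6.9250
Σ(R_m − R̄_m)² = 112.0880  ⇒  Var(R_m) = 112.0880 / 4 = 28.0220
β = Cov / Var(R_m) = 6.9250 / 28.0220 = 0.2471

0.247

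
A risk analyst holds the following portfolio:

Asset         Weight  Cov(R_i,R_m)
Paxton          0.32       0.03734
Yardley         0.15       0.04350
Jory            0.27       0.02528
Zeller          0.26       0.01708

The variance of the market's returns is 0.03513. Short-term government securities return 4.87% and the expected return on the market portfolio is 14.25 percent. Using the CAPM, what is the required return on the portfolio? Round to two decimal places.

12.81%

β_Paxton = 0.03734 / 0.03513 = 1.0629
β_Yardley = 0.04350 / 0.03513 = 1.2383
β_Jory = 0.02528 / 0.03513 = 0.7196
β_Zeller = 0.01708 / 0.03513 = 0.4862
β_P = Σ w_i β_i = 0.32×1.0629 + 0.15×1.2383 + 0.27×0.7196 + 0.26×0.4862 = 0.8466
MRP = 14.25% − 4.87% = 9.38%
E(R_P) = R_f + β_P × MRP = 4.87% + 0.8466 × 9.38% = 12.81%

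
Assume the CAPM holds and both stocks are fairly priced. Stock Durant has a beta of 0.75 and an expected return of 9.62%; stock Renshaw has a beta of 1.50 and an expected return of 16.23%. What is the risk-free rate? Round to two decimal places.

3.01%

Both satisfy E(R) = R_f + β·MRP, so the slope of the SML is
MRP = (16.23% − 9.62%) / (1.50 − 0.75) = 6.61% / 0.75 = 8.8133%
R_f = E(R_Durant) − β_Durant·MRP = 9.62% − 0.75 × 8.8133% = 3.0100%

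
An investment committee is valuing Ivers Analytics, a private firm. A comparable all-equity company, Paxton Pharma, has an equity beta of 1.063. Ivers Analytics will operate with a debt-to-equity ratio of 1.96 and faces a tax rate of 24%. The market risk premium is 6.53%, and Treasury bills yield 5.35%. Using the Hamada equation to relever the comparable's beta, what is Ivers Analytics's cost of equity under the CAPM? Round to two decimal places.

β_L = β_U × [1 + (1 − t)(D/E)] = 1.063 × [1 + (1 − 0.24) × 1.96]
    = 1.063 × [1 + 0.76 × 1.96] = 1.063 × 2.4896 = 2.6464
E(R) = R_f + β_L × MRP = 5.35% + 2.6464 × 6.53% = 22.63%

22.63%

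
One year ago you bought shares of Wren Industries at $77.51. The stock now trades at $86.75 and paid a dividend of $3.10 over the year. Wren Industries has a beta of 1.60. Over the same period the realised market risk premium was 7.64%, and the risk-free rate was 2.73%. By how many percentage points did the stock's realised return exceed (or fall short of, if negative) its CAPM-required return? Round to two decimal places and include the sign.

Realised HPR = (P1 + D1 − P0) / P0 = (86.75 + 3.10 − 77.51) / 77.51 = 12.34 / 77.51 = 15.9205%
CAPM required = R_f + β·MRP = 2.73% + 1.60 × 7.64% = 14.9540%
α = realised − required = 15.9205% − 14.9540% = +0.97%

+0.97%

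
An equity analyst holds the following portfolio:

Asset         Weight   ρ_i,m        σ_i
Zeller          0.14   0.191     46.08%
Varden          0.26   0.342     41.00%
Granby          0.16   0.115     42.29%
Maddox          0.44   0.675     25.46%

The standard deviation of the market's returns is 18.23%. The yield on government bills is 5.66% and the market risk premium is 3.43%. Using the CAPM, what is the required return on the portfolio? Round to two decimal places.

β_Zeller = 0.191 × 46.08% / 18.23% = 0.4828
β_Varden = 0.342 × 41.00% / 18.23% = 0.7692
β_Granby = 0.115 × 42.29% / 18.23% = 0.2668
β_Maddox = 0.675 × 25.46% / 18.23% = 0.9427
β_P = Σ w_i β_i = 0.14×0.4828 + 0.26×0.7692 + 0.16×0.2668 + 0.44×0.9427 = 0.7251
E(R_P) = R_f + β_P × MRP = 5.66% + 0.7251 × 3.43% = 8.15%

8.15%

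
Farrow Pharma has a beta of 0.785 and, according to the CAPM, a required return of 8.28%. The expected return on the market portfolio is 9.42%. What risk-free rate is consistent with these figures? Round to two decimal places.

4.12%

E(R) = R_f + β(E(R_m) − R_f) = R_f(1 − β) + β·E(R_m)
8.28% = R_f × (1 − 0.785) + 0.785 × 9.42%
8.28% = R_f × 0.215 + 7.39470%
R_f = (8.28% − 7.39470%) / 0.215 = 4.12%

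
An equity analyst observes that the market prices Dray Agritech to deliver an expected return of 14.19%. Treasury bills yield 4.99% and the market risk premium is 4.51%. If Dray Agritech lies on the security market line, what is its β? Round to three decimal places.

2.040

β = (E(R) − R_f) / MRP = (14.19% − 4.99%) / 4.51% = 9.20% / 4.51% = 2.040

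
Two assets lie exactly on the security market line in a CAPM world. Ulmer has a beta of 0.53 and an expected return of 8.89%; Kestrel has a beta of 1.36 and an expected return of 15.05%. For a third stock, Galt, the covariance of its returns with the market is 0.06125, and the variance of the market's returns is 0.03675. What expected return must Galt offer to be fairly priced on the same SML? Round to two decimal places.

17.33%

MRP = (15.05% − 8.89%) / (1.36 − 0.53) = 7.4217%
R_f = 8.89% − 0.53 × 7.4217% = 4.9565%
β_Galt = Cov / Var(R_m) = 0.06125 / 0.03675 = 1.6667
E(R_Galt) = R_f + β × MRP = 4.9565% + 1.6667 × 7.4217% = 17.33%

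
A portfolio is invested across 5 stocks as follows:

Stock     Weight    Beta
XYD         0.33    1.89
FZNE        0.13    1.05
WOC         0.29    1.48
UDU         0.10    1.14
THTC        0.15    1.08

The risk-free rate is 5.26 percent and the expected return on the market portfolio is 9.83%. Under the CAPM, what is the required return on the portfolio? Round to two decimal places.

11.96%

β_P = Σ w_i β_i = 0.33×1.89 + 0.13×1.05 + 0.29×1.48 + 0.10×1.14 + 0.15×1.08 = 1.4654
MRP = 9.83% − 5.26% = 4.57%
E(R_P) = R_f + β_P × MRP = 5.26% + 1.4654 × 4.57% = 11.96%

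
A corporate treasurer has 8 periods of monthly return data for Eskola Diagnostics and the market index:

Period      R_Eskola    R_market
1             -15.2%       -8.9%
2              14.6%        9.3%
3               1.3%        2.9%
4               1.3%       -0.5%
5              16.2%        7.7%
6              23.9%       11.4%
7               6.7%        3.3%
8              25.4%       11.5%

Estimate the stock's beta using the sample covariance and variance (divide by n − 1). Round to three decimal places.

Mean R_i = (-15.2 + 14.6 + 1.3 + 1.3 + 16.2 + 23.9 + 6.7 + 25.4) / 8 = 9.2750%
Mean R_m = (-8.9 + 9.3 + 2.9 − 0.5 + 7.7 + 11.4 + 3.3 + 11.5) / 8 = 4.5875%
Σ(R_i − R̄_i)(R_m − R̄_m) = 645.1975  ⇒  Cov = 645.1975 / 7 = 92.1711
Σ(R_m − R̄_m)² = 338.3888  ⇒  Var(R_m) = 338.3888 / 7 = 48.3413
β = Cov / Var(R_m) = 92.1711 / 48.3413 = 1.9067

1.907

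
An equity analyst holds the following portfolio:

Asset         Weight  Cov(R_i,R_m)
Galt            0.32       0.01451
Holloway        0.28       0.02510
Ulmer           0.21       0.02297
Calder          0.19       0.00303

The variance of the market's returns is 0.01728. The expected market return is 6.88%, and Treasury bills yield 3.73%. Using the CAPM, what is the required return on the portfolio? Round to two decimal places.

β_Galt = 0.01451 / 0.01728 = 0.8397
β_Holloway = 0.02510 / 0.01728 = 1.4525
β_Ulmer = 0.02297 / 0.01728 = 1.3293
β_Calder = 0.00303 / 0.01728 = 0.1753
β_P = Σ w_i β_i = 0.32×0.8397 + 0.28×1.4525 + 0.21×1.3293 + 0.19×0.1753 = 0.9879
MRP = 6.88% − 3.73% = 3.15%
E(R_P) = R_f + β_P × MRP = 3.73% + 0.9879 × 3.15% = 6.84%

6.84%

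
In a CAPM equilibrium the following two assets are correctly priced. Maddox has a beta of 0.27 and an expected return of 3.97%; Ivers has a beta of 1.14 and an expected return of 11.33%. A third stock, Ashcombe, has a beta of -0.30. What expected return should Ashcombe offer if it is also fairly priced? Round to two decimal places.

-0.85%

MRP (SML slope) = (11.33% − 3.97%) / (1.14 − 0.27) = 7.36% / 0.87 = 8.4598%
R_f (intercept) = 3.97% − 0.27 × 8.4598% = 1.6859%
E(R_Ashcombe) = R_f + β × MRP = 1.6859% + -0.30 × 8.4598% = -0.85%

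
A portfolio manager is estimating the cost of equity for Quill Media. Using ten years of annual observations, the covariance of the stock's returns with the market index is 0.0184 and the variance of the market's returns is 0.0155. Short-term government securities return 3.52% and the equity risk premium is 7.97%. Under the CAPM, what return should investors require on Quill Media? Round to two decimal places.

β = Cov(R_i, R_m) / Var(R_m) = 0.0184 / 0.0155 = 1.1871
E(R) = R_f + β × MRP = 3.52% + 1.1871 × 7.97% = 12.98%

12.98%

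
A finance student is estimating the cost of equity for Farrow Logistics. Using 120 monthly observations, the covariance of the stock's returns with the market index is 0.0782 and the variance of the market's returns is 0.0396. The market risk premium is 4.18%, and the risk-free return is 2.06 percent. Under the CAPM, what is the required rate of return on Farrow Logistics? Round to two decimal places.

β = Cov(R_i, R_m) / Var(R_m) = 0.0782 / 0.0396 = 1.9747
E(R) = R_f + β × MRP = 2.06% + 1.9747 × 4.18% = 10.31%

10.31%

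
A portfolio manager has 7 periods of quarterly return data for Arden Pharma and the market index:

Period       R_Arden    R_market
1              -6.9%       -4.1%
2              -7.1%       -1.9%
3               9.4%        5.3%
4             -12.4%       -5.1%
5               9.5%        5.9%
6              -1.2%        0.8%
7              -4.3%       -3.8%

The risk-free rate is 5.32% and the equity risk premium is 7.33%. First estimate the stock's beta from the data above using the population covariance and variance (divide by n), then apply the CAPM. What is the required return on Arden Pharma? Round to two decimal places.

18.46%

Mean R_i = (-6.9 − 7.1 + 9.4 − 12.4 + 9.5 − 1.2 − 4.3) / 7 = -1.8571%
Mean R_m = (-4.1 − 1.9 + 5.3 − 5.1 + 5.9 + 0.8 − 3.8) / 7 = -0.4143%
Σ(R_i − R̄_i)(R_m − R̄_m) = 220.8843  ⇒  Cov = 220.8843 / 7 = 31.5549
Σ(R_m − R̄_m)² = 123.2086  ⇒  Var(R_m) = 123.2086 / 7 = 17.6012
β = Cov / Var(R_m) = 31.5549 / 17.6012 = 1.7928
E(R) = R_f + β × MRP = 5.32% + 1.7928 × 7.33% = 18.46%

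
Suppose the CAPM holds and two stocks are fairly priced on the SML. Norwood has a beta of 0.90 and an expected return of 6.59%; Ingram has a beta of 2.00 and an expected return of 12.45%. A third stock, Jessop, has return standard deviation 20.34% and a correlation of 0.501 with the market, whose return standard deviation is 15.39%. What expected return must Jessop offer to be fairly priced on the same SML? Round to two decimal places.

5.32%

MRP = (12.45% − 6.59%) / (2.00 − 0.90) = 5.3273%
R_f = 6.59% − 0.90 × 5.3273% = 1.7954%
β_Jessop = ρ·σ_i/σ_m = 0.501 × 20.34 / 15.39 = 0.6621
E(R_Jessop) = R_f + β × MRP = 1.7954% + 0.6621 × 5.3273% = 5.32%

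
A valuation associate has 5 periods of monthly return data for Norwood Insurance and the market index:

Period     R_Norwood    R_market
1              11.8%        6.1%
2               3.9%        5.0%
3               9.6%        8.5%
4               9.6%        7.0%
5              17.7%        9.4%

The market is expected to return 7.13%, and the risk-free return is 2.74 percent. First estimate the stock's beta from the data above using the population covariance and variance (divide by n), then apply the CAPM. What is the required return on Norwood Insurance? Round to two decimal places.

12.46%

Mean R_i = (11.8 + 3.9 + 9.6 + 9.6 + 17.7) / 5 = 10.5200%
Mean R_m = (6.1 + 5.0 + 8.5 + 7.0 + 9.4) / 5 = 7.2000%
Σ(R_i − R̄_i)(R_m − R̄_m) = 27.9400  ⇒  Cov = 27.9400 / 5 = 5.5880
Σ(R_m − R̄_m)² = 12.6200  ⇒  Var(R_m) = 12.6200 / 5 = 2.5240
β = Cov / Var(R_m) = 5.5880 / 2.5240 = 2.2139
MRP = 7.13% − 2.74% = 4.39%
E(R) = R_f + β × MRP = 2.74% + 2.2139 × 4.39% = 12.46%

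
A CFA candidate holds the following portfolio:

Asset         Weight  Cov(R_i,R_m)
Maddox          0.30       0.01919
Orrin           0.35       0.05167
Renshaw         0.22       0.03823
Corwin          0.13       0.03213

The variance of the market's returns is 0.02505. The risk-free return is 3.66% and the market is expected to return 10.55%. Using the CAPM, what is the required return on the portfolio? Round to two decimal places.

13.68%

β_Maddox = 0.01919 / 0.02505 = 0.7661
β_Orrin = 0.05167 / 0.02505 = 2.0627
β_Renshaw = 0.03823 / 0.02505 = 1.5261
β_Corwin = 0.03213 / 0.02505 = 1.2826
β_P = Σ w_i β_i = 0.30×0.7661 + 0.35×2.0627 + 0.22×1.5261 + 0.13×1.2826 = 1.4543
MRP = 10.55% − 3.66% = 6.89%
E(R_P) = R_f + β_P × MRP = 3.66% + 1.4543 × 6.89% = 13.68%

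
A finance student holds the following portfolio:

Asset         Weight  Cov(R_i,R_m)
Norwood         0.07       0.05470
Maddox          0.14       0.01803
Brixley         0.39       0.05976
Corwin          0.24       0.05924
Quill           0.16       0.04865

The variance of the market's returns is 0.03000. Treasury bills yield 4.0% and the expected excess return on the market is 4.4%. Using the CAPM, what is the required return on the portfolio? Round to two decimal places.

11.58%

β_Norwood = 0.05470 / 0.03000 = 1.8233
β_Maddox = 0.01803 / 0.03000 = 0.6010
β_Brixley = 0.05976 / 0.03000 = 1.9920
β_Corwin = 0.05924 / 0.03000 = 1.9747
β_Quill = 0.04865 / 0.03000 = 1.6217
β_P = Σ w_i β_i = 0.07×1.8233 + 0.14×0.6010 + 0.39×1.9920 + 0.24×1.9747 + 0.16×1.6217 = 1.7221
E(R_P) = R_f + β_P × MRP = 4.0% + 1.7221 × 4.4% = 11.58%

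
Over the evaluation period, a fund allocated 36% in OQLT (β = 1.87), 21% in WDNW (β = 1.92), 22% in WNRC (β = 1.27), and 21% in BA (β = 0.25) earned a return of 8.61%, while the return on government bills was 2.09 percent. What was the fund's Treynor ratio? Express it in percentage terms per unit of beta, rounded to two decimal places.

β_P = 0.36×1.87 + 0.21×1.92 + 0.22×1.27 + 0.21×0.25 = 1.4083
Treynor = (R_P − R_f) / β_P = (8.61% − 2.09%) / 1.4083 = 6.52% / 1.4083 = 4.63%

4.63%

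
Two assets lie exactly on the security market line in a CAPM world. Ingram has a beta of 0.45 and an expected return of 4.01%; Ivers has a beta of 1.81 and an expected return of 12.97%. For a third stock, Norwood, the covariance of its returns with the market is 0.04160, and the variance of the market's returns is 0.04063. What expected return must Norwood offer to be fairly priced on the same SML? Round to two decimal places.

7.79%

MRP = (12.97% − 4.01%) / (1.81 − 0.45) = 6.5882%
R_f = 4.01% − 0.45 × 6.5882% = 1.0453%
β_Norwood = Cov / Var(R_m) = 0.04160 / 0.04063 = 1.0239
E(R_Norwood) = R_f + β × MRP = 1.0453% + 1.0239 × 6.5882% = 7.79%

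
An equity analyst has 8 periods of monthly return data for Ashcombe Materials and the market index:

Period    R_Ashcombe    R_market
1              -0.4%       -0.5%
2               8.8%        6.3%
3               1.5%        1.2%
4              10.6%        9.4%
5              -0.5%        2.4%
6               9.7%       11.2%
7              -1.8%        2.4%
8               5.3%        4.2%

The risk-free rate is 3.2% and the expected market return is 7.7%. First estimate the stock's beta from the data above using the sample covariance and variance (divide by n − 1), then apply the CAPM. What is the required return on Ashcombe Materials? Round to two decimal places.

Mean R_i = (-0.4 + 8.8 + 1.5 + 10.6 − 0.5 + 9.7 − 1.8 + 5.3) / 8 = 4.1500%
Mean R_m = (-0.5 + 6.3 + 1.2 + 9.4 + 2.4 + 11.2 + 2.4 + 4.2) / 8 = 4.5750%
Σ(R_i − R̄_i)(R_m − R̄_m) = 130.5700  ⇒  Cov = 130.5700 / 7 = 18.6529
Σ(R_m − R̄_m)² = 116.8950  ⇒  Var(R_m) = 116.8950 / 7 = 16.6993
β = Cov / Var(R_m) = 18.6529 / 16.6993 = 1.1170
MRP = 7.7% − 3.2% = 4.50%
E(R) = R_f + β × MRP = 3.2% + 1.1170 × 4.5% = 8.23%

8.23%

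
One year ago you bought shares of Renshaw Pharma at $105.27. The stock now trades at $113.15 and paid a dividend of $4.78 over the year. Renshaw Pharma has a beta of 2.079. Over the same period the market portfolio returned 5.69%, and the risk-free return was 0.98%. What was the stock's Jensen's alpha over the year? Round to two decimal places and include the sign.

Realised HPR = (P1 + D1 − P0) / P0 = (113.15 + 4.78 − 105.27) / 105.27 = 12.66 / 105.27 = 12.0262%
MRP = 5.69% − 0.98% = 4.71%
CAPM required = R_f + β·MRP = 0.98% + 2.079 × 4.71% = 10.77209%
α = realised − required = 12.0262% − 10.77209% = +1.25%

+1.25%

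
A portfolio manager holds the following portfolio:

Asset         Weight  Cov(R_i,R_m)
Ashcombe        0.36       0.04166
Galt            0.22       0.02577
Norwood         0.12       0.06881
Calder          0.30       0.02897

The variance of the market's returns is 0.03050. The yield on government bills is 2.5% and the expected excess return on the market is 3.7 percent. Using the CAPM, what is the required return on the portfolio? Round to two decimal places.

β_Ashcombe = 0.04166 / 0.03050 = 1.3659
β_Galt = 0.02577 / 0.03050 = 0.8449
β_Norwood = 0.06881 / 0.03050 = 2.2561
β_Calder = 0.02897 / 0.03050 = 0.9498
β_P = Σ w_i β_i = 0.36×1.3659 + 0.22×0.8449 + 0.12×2.2561 + 0.30×0.9498 = 1.2333
E(R_P) = R_f + β_P × MRP = 2.5% + 1.2333 × 3.7% = 7.06%

7.06%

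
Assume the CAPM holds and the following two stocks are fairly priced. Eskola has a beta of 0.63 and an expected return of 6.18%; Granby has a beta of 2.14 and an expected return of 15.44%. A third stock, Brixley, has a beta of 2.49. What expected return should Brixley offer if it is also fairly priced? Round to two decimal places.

17.59%

MRP (SML slope) = (15.44% − 6.18%) / (2.14 − 0.63) = 9.26% / 1.51 = 6.1325%
R_f (intercept) = 6.18% − 0.63 × 6.1325% = 2.3165%
E(R_Brixley) = R_f + β × MRP = 2.3165% + 2.49 × 6.1325% = 17.59%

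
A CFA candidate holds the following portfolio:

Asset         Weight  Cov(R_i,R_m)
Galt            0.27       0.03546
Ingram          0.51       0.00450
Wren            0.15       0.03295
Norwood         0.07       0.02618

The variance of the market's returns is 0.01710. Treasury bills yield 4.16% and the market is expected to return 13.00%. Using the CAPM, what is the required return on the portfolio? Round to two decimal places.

β_Galt = 0.03546 / 0.01710 = 2.0737
β_Ingram = 0.00450 / 0.01710 = 0.2632
β_Wren = 0.03295 / 0.01710 = 1.9269
β_Norwood = 0.02618 / 0.01710 = 1.5310
β_P = Σ w_i β_i = 0.27×2.0737 + 0.51×0.2632 + 0.15×1.9269 + 0.07×1.5310 = 1.0903
MRP = 13.00% − 4.16% = 8.84%
E(R_P) = R_f + β_P × MRP = 4.16% + 1.0903 × 8.84% = 13.80%

13.80%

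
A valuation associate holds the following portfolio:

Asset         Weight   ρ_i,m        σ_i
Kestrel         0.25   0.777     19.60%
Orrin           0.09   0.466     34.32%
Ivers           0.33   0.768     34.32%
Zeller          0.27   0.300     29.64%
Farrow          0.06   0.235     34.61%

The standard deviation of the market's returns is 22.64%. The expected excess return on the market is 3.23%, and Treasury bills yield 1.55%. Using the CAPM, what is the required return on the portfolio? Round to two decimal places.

β_Kestrel = 0.777 × 19.60% / 22.64% = 0.6727
β_Orrin = 0.466 × 34.32% / 22.64% = 0.7064
β_Ivers = 0.768 × 34.32% / 22.64% = 1.1642
β_Zeller = 0.300 × 29.64% / 22.64% = 0.3928
β_Farrow = 0.235 × 34.61% / 22.64% = 0.3592
β_P = Σ w_i β_i = 0.25×0.6727 + 0.09×0.7064 + 0.33×1.1642 + 0.27×0.3928 + 0.06×0.3592 = 0.7435
E(R_P) = R_f + β_P × MRP = 1.55% + 0.7435 × 3.23% = 3.95%

3.95%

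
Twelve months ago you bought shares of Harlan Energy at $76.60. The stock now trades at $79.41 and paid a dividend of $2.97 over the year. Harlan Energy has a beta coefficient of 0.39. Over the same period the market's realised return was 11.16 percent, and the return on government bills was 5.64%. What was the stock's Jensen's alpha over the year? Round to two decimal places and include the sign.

Realised HPR = (P1 + D1 − P0) / P0 = (79.41 + 2.97 − 76.60) / 76.60 = 5.78 / 76.60 = 7.5457%
MRP = 11.16% − 5.64% = 5.52%
CAPM required = R_f + β·MRP = 5.64% + 0.39 × 5.52% = 7.7928%
α = realised − required = 7.5457% − 7.7928% = -0.25%

-0.25%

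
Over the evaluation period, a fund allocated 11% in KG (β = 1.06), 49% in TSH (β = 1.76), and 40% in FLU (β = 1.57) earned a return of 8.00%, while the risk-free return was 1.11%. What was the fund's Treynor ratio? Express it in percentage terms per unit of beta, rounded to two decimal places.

4.29%

β_P = 0.11×1.06 + 0.49×1.76 + 0.40×1.57 = 1.6070
Treynor = (R_P − R_f) / β_P = (8.00% − 1.11%) / 1.6070 = 6.89% / 1.6070 = 4.29%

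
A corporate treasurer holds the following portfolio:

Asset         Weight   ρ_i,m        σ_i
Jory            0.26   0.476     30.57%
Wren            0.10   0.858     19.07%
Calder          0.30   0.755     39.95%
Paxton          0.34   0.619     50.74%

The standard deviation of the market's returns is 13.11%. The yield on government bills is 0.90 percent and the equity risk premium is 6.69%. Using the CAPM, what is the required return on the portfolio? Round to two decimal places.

β_Jory = 0.476 × 30.57% / 13.11% = 1.1099
β_Wren = 0.858 × 19.07% / 13.11% = 1.2481
β_Calder = 0.755 × 39.95% / 13.11% = 2.3007
β_Paxton = 0.619 × 50.74% / 13.11% = 2.3957
β_P = Σ w_i β_i = 0.26×1.1099 + 0.10×1.2481 + 0.30×2.3007 + 0.34×2.3957 = 1.9181
E(R_P) = R_f + β_P × MRP = 0.90% + 1.9181 × 6.69% = 13.73%

13.73%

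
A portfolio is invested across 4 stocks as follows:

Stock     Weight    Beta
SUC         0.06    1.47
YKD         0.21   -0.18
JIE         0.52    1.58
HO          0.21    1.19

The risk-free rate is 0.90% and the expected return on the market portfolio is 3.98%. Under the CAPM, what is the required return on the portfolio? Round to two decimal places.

4.36%

β_P = Σ w_i β_i = 0.06×1.47 + 0.21×-0.18 + 0.52×1.58 + 0.21×1.19 = 1.1219
MRP = 3.98% − 0.90% = 3.08%
E(R_P) = R_f + β_P × MRP = 0.90% + 1.1219 × 3.08% = 4.36%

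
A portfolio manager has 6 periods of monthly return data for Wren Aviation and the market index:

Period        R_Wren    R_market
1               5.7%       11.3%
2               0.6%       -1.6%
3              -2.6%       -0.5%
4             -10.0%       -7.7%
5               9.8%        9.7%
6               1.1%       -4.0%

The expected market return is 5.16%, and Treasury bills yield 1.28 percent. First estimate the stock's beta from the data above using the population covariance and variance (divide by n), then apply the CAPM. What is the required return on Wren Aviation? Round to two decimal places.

4.30%

Mean R_i = (5.7 + 0.6 − 2.6 − 10.0 + 9.8 + 1.1) / 6 = 0.7667%
Mean R_m = (11.3 − 1.6 − 0.5 − 7.7 + 9.7 − 4.0) / 6 = 1.2000%
Σ(R_i − R̄_i)(R_m − R̄_m) = 226.8900  ⇒  Cov = 226.8900 / 6 = 37.8150
Σ(R_m − R̄_m)² = 291.2400  ⇒  Var(R_m) = 291.2400 / 6 = 48.5400
β = Cov / Var(R_m) = 37.8150 / 48.5400 = 0.7790
MRP = 5.16% − 1.28% = 3.88%
E(R) = R_f + β × MRP = 1.28% + 0.7790 × 3.88% = 4.30%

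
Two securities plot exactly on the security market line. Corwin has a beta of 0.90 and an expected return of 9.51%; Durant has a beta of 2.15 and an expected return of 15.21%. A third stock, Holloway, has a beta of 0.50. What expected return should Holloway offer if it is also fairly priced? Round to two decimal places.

MRP (SML slope) = (15.21% − 9.51%) / (2.15 − 0.90) = 5.70% / 1.25 = 4.5600%
R_f (intercept) = 9.51% − 0.90 × 4.5600% = 5.4060%
E(R_Holloway) = R_f + β × MRP = 5.4060% + 0.50 × 4.5600% = 7.69%

7.69%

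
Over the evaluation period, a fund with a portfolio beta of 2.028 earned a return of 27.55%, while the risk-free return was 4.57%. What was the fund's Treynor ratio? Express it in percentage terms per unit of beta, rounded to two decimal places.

11.33%

Treynor = (R_P − R_f) / β_P = (27.55% − 4.57%) / 2.0280 = 22.98% / 2.0280 = 11.33%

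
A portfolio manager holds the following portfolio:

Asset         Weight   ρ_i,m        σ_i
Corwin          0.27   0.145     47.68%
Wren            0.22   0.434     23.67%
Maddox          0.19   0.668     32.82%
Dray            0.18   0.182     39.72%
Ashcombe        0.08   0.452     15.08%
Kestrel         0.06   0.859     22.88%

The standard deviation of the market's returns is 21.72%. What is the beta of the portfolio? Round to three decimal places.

0.521

β_Corwin = 0.145 × 47.68% / 21.72% = 0.3183
β_Wren = 0.434 × 23.67% / 21.72% = 0.4730
β_Maddox = 0.668 × 32.82% / 21.72% = 1.0094
β_Dray = 0.182 × 39.72% / 21.72% = 0.3328
β_Ashcombe = 0.452 × 15.08% / 21.72% = 0.3138
β_Kestrel = 0.859 × 22.88% / 21.72% = 0.9049
β_P = Σ w_i β_i = 0.27×0.3183 + 0.22×0.4730 + 0.19×1.0094 + 0.18×0.3328 + 0.08×0.3138 + 0.06×0.9049 = 0.5211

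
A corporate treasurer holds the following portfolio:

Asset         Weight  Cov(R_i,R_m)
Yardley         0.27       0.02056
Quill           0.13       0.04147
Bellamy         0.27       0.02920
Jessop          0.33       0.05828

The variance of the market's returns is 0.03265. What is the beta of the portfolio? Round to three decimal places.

β_Yardley = 0.02056 / 0.03265 = 0.6297
β_Quill = 0.04147 / 0.03265 = 1.2701
β_Bellamy = 0.02920 / 0.03265 = 0.8943
β_Jessop = 0.05828 / 0.03265 = 1.7850
β_P = Σ w_i β_i = 0.27×0.6297 + 0.13×1.2701 + 0.27×0.8943 + 0.33×1.7850 = 1.1656

1.166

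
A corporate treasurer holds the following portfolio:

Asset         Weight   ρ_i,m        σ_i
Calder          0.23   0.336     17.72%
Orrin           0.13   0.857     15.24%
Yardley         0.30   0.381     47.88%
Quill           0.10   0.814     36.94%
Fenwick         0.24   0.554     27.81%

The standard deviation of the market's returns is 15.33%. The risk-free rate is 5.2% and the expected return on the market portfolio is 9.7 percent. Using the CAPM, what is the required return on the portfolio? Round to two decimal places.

9.67%

β_Calder = 0.336 × 17.72% / 15.33% = 0.3884
β_Orrin = 0.857 × 15.24% / 15.33% = 0.8520
β_Yardley = 0.381 × 47.88% / 15.33% = 1.1900
β_Quill = 0.814 × 36.94% / 15.33% = 1.9615
β_Fenwick = 0.554 × 27.81% / 15.33% = 1.0050
β_P = Σ w_i β_i = 0.23×0.3884 + 0.13×0.8520 + 0.30×1.1900 + 0.10×1.9615 + 0.24×1.0050 = 0.9944
MRP = 9.7% − 5.2% = 4.50%
E(R_P) = R_f + β_P × MRP = 5.2% + 0.9944 × 4.5% = 9.67%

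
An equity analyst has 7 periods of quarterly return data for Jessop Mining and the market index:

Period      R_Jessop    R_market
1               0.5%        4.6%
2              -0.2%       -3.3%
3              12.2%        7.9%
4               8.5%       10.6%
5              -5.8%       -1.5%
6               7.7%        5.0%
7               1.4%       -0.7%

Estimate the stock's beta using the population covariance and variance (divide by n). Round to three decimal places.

Mean R_i = (0.5 − 0.2 + 12.2 + 8.5 − 5.8 + 7.7 + 1.4) / 7 = 3.4714%
Mean R_m = (4.6 − 3.3 + 7.9 + 10.6 − 1.5 + 5.0 − 0.7) / 7 = 3.2286%
Σ(R_i − R̄_i)(R_m − R̄_m) = 157.2057  ⇒  Cov = 157.2057 / 7 = 22.4580
Σ(R_m − R̄_m)² = 161.5943  ⇒  Var(R_m) = 161.5943 / 7 = 23.0849
β = Cov / Var(R_m) = 22.4580 / 23.0849 = 0.9728

0.973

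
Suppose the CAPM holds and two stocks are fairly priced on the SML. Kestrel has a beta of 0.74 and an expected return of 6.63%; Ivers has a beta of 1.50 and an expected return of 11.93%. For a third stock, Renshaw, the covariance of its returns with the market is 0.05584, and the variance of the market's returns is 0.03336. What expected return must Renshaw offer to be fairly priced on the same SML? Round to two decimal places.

MRP = (11.93% − 6.63%) / (1.50 − 0.74) = 6.9737%
R_f = 6.63% − 0.74 × 6.9737% = 1.4695%
β_Renshaw = Cov / Var(R_m) = 0.05584 / 0.03336 = 1.6739
E(R_Renshaw) = R_f + β × MRP = 1.4695% + 1.6739 × 6.9737% = 13.14%

13.14%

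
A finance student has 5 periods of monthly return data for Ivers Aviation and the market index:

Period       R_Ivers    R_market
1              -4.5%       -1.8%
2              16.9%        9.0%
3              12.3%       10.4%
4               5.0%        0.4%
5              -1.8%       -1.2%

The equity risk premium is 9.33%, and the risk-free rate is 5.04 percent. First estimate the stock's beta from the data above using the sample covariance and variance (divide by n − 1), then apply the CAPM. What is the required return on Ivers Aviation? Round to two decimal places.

Mean R_i = (-4.5 + 16.9 + 12.3 + 5.0 − 1.8) / 5 = 5.5800%
Mean R_m = (-1.8 + 9.0 + 10.4 + 0.4 − 1.2) / 5 = 3.3600%
Σ(R_i − R̄_i)(R_m − R̄_m) = 198.5360  ⇒  Cov = 198.5360 / 4 = 49.6340
Σ(R_m − R̄_m)² = 137.5520  ⇒  Var(R_m) = 137.5520 / 4 = 34.3880
β = Cov / Var(R_m) = 49.6340 / 34.3880 = 1.4434
E(R) = R_f + β × MRP = 5.04% + 1.4434 × 9.33% = 18.51%

18.51%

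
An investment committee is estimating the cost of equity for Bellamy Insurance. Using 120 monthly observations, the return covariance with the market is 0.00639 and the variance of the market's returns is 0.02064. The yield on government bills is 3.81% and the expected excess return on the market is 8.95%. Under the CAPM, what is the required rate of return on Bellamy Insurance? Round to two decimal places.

6.58%

β = Cov(R_i, R_m) / Var(R_m) = 0.00639 / 0.02064 = 0.3096
E(R) = R_f + β × MRP = 3.81% + 0.3096 × 8.95% = 6.58%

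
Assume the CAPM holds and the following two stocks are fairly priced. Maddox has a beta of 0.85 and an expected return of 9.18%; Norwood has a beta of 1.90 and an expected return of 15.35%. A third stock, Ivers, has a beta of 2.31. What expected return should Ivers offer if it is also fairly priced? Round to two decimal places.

MRP (SML slope) = (15.35% − 9.18%) / (1.90 − 0.85) = 6.17% / 1.05 = 5.8762%
R_f (intercept) = 9.18% − 0.85 × 5.8762% = 4.1852%
E(R_Ivers) = R_f + β × MRP = 4.1852% + 2.31 × 5.8762% = 17.76%

17.76%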